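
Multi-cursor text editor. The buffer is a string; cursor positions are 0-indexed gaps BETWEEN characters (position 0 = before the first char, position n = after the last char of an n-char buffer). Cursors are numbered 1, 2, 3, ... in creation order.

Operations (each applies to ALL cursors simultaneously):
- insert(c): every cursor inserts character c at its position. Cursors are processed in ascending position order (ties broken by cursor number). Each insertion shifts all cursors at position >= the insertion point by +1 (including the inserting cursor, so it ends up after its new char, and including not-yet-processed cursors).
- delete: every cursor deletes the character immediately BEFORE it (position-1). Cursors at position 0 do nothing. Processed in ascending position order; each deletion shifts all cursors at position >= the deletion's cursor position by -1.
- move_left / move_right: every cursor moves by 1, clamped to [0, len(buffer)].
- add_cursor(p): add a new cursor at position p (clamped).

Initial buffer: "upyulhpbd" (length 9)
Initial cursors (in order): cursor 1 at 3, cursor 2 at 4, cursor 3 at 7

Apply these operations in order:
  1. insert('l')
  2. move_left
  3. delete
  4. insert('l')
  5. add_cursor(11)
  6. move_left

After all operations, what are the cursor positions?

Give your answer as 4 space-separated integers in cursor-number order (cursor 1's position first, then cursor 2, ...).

Answer: 2 4 8 10

Derivation:
After op 1 (insert('l')): buffer="upylullhplbd" (len 12), cursors c1@4 c2@6 c3@10, authorship ...1.2...3..
After op 2 (move_left): buffer="upylullhplbd" (len 12), cursors c1@3 c2@5 c3@9, authorship ...1.2...3..
After op 3 (delete): buffer="uplllhlbd" (len 9), cursors c1@2 c2@3 c3@6, authorship ..12..3..
After op 4 (insert('l')): buffer="uplllllhllbd" (len 12), cursors c1@3 c2@5 c3@9, authorship ..1122..33..
After op 5 (add_cursor(11)): buffer="uplllllhllbd" (len 12), cursors c1@3 c2@5 c3@9 c4@11, authorship ..1122..33..
After op 6 (move_left): buffer="uplllllhllbd" (len 12), cursors c1@2 c2@4 c3@8 c4@10, authorship ..1122..33..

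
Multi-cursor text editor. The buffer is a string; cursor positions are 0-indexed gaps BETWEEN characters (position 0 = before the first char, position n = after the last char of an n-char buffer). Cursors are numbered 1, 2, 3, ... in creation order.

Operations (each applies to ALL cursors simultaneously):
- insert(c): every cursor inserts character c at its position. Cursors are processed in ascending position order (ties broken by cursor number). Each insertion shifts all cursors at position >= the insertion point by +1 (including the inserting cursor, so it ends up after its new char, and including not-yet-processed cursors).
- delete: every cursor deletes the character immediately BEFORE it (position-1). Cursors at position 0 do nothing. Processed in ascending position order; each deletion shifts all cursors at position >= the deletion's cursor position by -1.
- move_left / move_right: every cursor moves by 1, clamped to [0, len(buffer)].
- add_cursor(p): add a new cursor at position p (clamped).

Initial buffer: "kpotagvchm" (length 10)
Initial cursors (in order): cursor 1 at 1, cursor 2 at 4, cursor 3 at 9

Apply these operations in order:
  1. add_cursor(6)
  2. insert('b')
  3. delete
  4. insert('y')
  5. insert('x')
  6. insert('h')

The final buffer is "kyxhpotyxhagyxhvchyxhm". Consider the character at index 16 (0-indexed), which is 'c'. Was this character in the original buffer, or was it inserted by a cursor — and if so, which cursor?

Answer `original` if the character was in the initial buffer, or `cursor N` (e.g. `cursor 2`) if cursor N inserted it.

After op 1 (add_cursor(6)): buffer="kpotagvchm" (len 10), cursors c1@1 c2@4 c4@6 c3@9, authorship ..........
After op 2 (insert('b')): buffer="kbpotbagbvchbm" (len 14), cursors c1@2 c2@6 c4@9 c3@13, authorship .1...2..4...3.
After op 3 (delete): buffer="kpotagvchm" (len 10), cursors c1@1 c2@4 c4@6 c3@9, authorship ..........
After op 4 (insert('y')): buffer="kypotyagyvchym" (len 14), cursors c1@2 c2@6 c4@9 c3@13, authorship .1...2..4...3.
After op 5 (insert('x')): buffer="kyxpotyxagyxvchyxm" (len 18), cursors c1@3 c2@8 c4@12 c3@17, authorship .11...22..44...33.
After op 6 (insert('h')): buffer="kyxhpotyxhagyxhvchyxhm" (len 22), cursors c1@4 c2@10 c4@15 c3@21, authorship .111...222..444...333.
Authorship (.=original, N=cursor N): . 1 1 1 . . . 2 2 2 . . 4 4 4 . . . 3 3 3 .
Index 16: author = original

Answer: original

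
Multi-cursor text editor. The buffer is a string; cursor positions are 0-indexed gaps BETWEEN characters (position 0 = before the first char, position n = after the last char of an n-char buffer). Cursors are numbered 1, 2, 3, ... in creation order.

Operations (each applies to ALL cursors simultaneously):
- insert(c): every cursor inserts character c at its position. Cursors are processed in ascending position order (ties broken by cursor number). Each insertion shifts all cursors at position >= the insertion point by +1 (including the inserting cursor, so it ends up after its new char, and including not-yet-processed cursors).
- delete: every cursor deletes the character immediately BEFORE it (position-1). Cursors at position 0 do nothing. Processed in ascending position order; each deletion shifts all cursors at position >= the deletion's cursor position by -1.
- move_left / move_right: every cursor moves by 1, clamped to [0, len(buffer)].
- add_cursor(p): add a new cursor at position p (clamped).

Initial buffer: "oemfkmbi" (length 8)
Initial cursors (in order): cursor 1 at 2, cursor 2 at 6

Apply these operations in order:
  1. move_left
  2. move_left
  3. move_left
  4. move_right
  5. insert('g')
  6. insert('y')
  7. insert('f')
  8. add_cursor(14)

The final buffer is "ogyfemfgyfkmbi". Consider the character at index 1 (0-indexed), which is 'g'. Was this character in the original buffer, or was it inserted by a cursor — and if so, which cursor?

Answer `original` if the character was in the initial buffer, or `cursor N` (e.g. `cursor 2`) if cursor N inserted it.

After op 1 (move_left): buffer="oemfkmbi" (len 8), cursors c1@1 c2@5, authorship ........
After op 2 (move_left): buffer="oemfkmbi" (len 8), cursors c1@0 c2@4, authorship ........
After op 3 (move_left): buffer="oemfkmbi" (len 8), cursors c1@0 c2@3, authorship ........
After op 4 (move_right): buffer="oemfkmbi" (len 8), cursors c1@1 c2@4, authorship ........
After op 5 (insert('g')): buffer="ogemfgkmbi" (len 10), cursors c1@2 c2@6, authorship .1...2....
After op 6 (insert('y')): buffer="ogyemfgykmbi" (len 12), cursors c1@3 c2@8, authorship .11...22....
After op 7 (insert('f')): buffer="ogyfemfgyfkmbi" (len 14), cursors c1@4 c2@10, authorship .111...222....
After op 8 (add_cursor(14)): buffer="ogyfemfgyfkmbi" (len 14), cursors c1@4 c2@10 c3@14, authorship .111...222....
Authorship (.=original, N=cursor N): . 1 1 1 . . . 2 2 2 . . . .
Index 1: author = 1

Answer: cursor 1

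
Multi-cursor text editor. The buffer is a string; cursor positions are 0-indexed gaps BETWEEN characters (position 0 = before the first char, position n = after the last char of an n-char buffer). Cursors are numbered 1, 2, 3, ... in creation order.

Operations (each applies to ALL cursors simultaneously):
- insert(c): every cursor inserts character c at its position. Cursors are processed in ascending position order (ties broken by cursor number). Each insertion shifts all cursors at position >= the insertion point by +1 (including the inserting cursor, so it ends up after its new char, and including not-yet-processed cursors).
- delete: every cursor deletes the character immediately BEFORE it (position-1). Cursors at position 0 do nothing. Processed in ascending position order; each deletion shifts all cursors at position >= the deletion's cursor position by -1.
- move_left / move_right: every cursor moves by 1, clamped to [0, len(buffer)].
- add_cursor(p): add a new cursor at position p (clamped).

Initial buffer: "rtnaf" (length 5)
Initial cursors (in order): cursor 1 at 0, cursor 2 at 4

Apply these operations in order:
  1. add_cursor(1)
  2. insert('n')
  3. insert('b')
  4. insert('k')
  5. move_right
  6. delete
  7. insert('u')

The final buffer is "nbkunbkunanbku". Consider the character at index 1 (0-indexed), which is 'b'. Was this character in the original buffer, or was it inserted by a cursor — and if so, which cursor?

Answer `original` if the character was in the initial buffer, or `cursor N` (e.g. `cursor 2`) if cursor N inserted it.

Answer: cursor 1

Derivation:
After op 1 (add_cursor(1)): buffer="rtnaf" (len 5), cursors c1@0 c3@1 c2@4, authorship .....
After op 2 (insert('n')): buffer="nrntnanf" (len 8), cursors c1@1 c3@3 c2@7, authorship 1.3...2.
After op 3 (insert('b')): buffer="nbrnbtnanbf" (len 11), cursors c1@2 c3@5 c2@10, authorship 11.33...22.
After op 4 (insert('k')): buffer="nbkrnbktnanbkf" (len 14), cursors c1@3 c3@7 c2@13, authorship 111.333...222.
After op 5 (move_right): buffer="nbkrnbktnanbkf" (len 14), cursors c1@4 c3@8 c2@14, authorship 111.333...222.
After op 6 (delete): buffer="nbknbknanbk" (len 11), cursors c1@3 c3@6 c2@11, authorship 111333..222
After op 7 (insert('u')): buffer="nbkunbkunanbku" (len 14), cursors c1@4 c3@8 c2@14, authorship 11113333..2222
Authorship (.=original, N=cursor N): 1 1 1 1 3 3 3 3 . . 2 2 2 2
Index 1: author = 1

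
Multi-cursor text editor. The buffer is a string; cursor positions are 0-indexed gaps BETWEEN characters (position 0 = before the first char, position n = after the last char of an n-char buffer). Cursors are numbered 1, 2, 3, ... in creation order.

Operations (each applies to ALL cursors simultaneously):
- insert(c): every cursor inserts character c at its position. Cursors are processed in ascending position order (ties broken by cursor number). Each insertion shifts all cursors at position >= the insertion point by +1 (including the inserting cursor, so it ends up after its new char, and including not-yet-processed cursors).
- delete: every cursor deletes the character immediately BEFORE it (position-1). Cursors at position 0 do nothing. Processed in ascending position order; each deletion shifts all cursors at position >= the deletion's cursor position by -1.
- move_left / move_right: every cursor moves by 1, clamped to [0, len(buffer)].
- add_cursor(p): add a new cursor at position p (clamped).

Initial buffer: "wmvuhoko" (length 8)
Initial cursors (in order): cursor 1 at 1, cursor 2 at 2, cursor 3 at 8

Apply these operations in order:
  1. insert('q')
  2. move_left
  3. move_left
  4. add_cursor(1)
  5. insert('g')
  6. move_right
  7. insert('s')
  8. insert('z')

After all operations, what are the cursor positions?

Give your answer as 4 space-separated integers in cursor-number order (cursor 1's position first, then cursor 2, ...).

After op 1 (insert('q')): buffer="wqmqvuhokoq" (len 11), cursors c1@2 c2@4 c3@11, authorship .1.2......3
After op 2 (move_left): buffer="wqmqvuhokoq" (len 11), cursors c1@1 c2@3 c3@10, authorship .1.2......3
After op 3 (move_left): buffer="wqmqvuhokoq" (len 11), cursors c1@0 c2@2 c3@9, authorship .1.2......3
After op 4 (add_cursor(1)): buffer="wqmqvuhokoq" (len 11), cursors c1@0 c4@1 c2@2 c3@9, authorship .1.2......3
After op 5 (insert('g')): buffer="gwgqgmqvuhokgoq" (len 15), cursors c1@1 c4@3 c2@5 c3@13, authorship 1.412.2.....3.3
After op 6 (move_right): buffer="gwgqgmqvuhokgoq" (len 15), cursors c1@2 c4@4 c2@6 c3@14, authorship 1.412.2.....3.3
After op 7 (insert('s')): buffer="gwsgqsgmsqvuhokgosq" (len 19), cursors c1@3 c4@6 c2@9 c3@18, authorship 1.14142.22.....3.33
After op 8 (insert('z')): buffer="gwszgqszgmszqvuhokgoszq" (len 23), cursors c1@4 c4@8 c2@12 c3@22, authorship 1.1141442.222.....3.333

Answer: 4 12 22 8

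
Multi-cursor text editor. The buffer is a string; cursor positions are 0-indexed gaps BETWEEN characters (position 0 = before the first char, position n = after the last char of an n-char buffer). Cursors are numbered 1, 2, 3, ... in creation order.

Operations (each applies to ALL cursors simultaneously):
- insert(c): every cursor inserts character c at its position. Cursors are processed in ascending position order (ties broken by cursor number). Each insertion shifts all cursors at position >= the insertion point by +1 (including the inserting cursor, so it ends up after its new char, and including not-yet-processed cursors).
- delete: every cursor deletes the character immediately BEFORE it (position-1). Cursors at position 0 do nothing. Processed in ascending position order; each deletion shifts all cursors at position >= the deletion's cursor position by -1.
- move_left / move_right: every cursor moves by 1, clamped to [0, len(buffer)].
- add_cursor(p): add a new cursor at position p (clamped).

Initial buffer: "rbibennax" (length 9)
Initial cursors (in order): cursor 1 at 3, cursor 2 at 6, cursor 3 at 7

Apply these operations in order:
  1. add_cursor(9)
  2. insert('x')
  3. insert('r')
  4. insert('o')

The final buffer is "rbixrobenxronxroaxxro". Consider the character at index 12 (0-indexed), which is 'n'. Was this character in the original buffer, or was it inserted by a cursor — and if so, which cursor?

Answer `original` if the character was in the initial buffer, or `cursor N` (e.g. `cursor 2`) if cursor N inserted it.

Answer: original

Derivation:
After op 1 (add_cursor(9)): buffer="rbibennax" (len 9), cursors c1@3 c2@6 c3@7 c4@9, authorship .........
After op 2 (insert('x')): buffer="rbixbenxnxaxx" (len 13), cursors c1@4 c2@8 c3@10 c4@13, authorship ...1...2.3..4
After op 3 (insert('r')): buffer="rbixrbenxrnxraxxr" (len 17), cursors c1@5 c2@10 c3@13 c4@17, authorship ...11...22.33..44
After op 4 (insert('o')): buffer="rbixrobenxronxroaxxro" (len 21), cursors c1@6 c2@12 c3@16 c4@21, authorship ...111...222.333..444
Authorship (.=original, N=cursor N): . . . 1 1 1 . . . 2 2 2 . 3 3 3 . . 4 4 4
Index 12: author = original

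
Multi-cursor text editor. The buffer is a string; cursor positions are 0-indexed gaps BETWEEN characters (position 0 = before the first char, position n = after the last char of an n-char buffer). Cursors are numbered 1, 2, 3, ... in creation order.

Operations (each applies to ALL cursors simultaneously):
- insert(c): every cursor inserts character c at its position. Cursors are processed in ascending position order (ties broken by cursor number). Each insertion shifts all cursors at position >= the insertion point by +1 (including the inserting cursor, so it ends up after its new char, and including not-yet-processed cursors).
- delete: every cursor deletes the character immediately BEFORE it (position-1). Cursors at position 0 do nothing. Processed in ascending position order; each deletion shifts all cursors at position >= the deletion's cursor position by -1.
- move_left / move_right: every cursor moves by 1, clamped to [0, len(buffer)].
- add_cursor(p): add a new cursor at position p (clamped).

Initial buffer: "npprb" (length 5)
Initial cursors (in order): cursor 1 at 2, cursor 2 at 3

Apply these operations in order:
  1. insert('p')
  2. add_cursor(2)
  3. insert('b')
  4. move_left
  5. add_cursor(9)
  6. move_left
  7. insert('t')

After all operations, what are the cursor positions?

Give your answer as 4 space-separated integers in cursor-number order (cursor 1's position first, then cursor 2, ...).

Answer: 5 9 2 12

Derivation:
After op 1 (insert('p')): buffer="npppprb" (len 7), cursors c1@3 c2@5, authorship ..1.2..
After op 2 (add_cursor(2)): buffer="npppprb" (len 7), cursors c3@2 c1@3 c2@5, authorship ..1.2..
After op 3 (insert('b')): buffer="npbpbppbrb" (len 10), cursors c3@3 c1@5 c2@8, authorship ..311.22..
After op 4 (move_left): buffer="npbpbppbrb" (len 10), cursors c3@2 c1@4 c2@7, authorship ..311.22..
After op 5 (add_cursor(9)): buffer="npbpbppbrb" (len 10), cursors c3@2 c1@4 c2@7 c4@9, authorship ..311.22..
After op 6 (move_left): buffer="npbpbppbrb" (len 10), cursors c3@1 c1@3 c2@6 c4@8, authorship ..311.22..
After op 7 (insert('t')): buffer="ntpbtpbptpbtrb" (len 14), cursors c3@2 c1@5 c2@9 c4@12, authorship .3.3111.2224..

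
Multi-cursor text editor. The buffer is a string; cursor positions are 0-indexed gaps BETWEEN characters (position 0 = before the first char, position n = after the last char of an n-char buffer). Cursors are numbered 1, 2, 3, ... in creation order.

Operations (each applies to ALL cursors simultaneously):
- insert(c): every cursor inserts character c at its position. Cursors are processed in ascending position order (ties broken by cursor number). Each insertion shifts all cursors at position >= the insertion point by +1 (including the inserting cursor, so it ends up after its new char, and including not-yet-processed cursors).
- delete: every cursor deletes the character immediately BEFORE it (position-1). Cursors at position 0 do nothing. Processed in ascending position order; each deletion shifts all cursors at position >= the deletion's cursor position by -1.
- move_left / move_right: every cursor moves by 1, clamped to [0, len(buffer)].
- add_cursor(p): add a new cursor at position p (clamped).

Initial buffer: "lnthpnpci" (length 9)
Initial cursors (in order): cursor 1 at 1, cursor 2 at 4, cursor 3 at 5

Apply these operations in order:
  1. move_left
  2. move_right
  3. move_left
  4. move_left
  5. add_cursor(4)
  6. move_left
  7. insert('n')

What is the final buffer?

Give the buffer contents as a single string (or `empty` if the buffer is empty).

Answer: nlnnntnhpnpci

Derivation:
After op 1 (move_left): buffer="lnthpnpci" (len 9), cursors c1@0 c2@3 c3@4, authorship .........
After op 2 (move_right): buffer="lnthpnpci" (len 9), cursors c1@1 c2@4 c3@5, authorship .........
After op 3 (move_left): buffer="lnthpnpci" (len 9), cursors c1@0 c2@3 c3@4, authorship .........
After op 4 (move_left): buffer="lnthpnpci" (len 9), cursors c1@0 c2@2 c3@3, authorship .........
After op 5 (add_cursor(4)): buffer="lnthpnpci" (len 9), cursors c1@0 c2@2 c3@3 c4@4, authorship .........
After op 6 (move_left): buffer="lnthpnpci" (len 9), cursors c1@0 c2@1 c3@2 c4@3, authorship .........
After op 7 (insert('n')): buffer="nlnnntnhpnpci" (len 13), cursors c1@1 c2@3 c3@5 c4@7, authorship 1.2.3.4......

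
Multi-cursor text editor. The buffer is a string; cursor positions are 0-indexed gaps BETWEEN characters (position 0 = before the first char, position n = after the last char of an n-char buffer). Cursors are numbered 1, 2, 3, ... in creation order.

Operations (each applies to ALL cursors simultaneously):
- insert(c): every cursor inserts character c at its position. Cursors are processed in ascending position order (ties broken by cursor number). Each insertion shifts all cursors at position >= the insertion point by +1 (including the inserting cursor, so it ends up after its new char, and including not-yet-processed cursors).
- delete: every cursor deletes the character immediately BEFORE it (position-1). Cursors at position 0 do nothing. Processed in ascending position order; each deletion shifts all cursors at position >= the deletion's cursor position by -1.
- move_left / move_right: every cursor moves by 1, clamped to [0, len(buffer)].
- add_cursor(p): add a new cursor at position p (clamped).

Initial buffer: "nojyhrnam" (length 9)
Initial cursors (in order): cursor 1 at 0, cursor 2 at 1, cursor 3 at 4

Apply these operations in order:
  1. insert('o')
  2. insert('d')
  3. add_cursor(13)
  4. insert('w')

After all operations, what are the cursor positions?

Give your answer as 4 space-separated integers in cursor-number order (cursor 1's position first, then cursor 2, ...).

After op 1 (insert('o')): buffer="onoojyohrnam" (len 12), cursors c1@1 c2@3 c3@7, authorship 1.2...3.....
After op 2 (insert('d')): buffer="odnodojyodhrnam" (len 15), cursors c1@2 c2@5 c3@10, authorship 11.22...33.....
After op 3 (add_cursor(13)): buffer="odnodojyodhrnam" (len 15), cursors c1@2 c2@5 c3@10 c4@13, authorship 11.22...33.....
After op 4 (insert('w')): buffer="odwnodwojyodwhrnwam" (len 19), cursors c1@3 c2@7 c3@13 c4@17, authorship 111.222...333...4..

Answer: 3 7 13 17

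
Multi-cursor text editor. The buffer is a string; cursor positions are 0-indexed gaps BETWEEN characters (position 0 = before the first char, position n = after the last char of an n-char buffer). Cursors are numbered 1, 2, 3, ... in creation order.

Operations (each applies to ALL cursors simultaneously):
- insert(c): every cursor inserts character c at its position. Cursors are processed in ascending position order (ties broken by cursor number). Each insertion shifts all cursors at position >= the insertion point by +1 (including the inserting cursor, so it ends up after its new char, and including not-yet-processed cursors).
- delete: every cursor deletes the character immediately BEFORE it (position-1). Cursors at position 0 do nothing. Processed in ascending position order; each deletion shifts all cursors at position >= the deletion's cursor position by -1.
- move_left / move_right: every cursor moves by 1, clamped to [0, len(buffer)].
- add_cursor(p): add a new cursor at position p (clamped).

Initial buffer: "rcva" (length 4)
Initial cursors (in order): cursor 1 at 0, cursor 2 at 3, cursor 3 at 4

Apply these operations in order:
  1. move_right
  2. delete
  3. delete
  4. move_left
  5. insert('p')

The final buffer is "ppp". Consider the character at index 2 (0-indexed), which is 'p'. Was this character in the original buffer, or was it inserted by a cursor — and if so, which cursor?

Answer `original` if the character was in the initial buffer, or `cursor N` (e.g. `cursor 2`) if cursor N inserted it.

Answer: cursor 3

Derivation:
After op 1 (move_right): buffer="rcva" (len 4), cursors c1@1 c2@4 c3@4, authorship ....
After op 2 (delete): buffer="c" (len 1), cursors c1@0 c2@1 c3@1, authorship .
After op 3 (delete): buffer="" (len 0), cursors c1@0 c2@0 c3@0, authorship 
After op 4 (move_left): buffer="" (len 0), cursors c1@0 c2@0 c3@0, authorship 
After op 5 (insert('p')): buffer="ppp" (len 3), cursors c1@3 c2@3 c3@3, authorship 123
Authorship (.=original, N=cursor N): 1 2 3
Index 2: author = 3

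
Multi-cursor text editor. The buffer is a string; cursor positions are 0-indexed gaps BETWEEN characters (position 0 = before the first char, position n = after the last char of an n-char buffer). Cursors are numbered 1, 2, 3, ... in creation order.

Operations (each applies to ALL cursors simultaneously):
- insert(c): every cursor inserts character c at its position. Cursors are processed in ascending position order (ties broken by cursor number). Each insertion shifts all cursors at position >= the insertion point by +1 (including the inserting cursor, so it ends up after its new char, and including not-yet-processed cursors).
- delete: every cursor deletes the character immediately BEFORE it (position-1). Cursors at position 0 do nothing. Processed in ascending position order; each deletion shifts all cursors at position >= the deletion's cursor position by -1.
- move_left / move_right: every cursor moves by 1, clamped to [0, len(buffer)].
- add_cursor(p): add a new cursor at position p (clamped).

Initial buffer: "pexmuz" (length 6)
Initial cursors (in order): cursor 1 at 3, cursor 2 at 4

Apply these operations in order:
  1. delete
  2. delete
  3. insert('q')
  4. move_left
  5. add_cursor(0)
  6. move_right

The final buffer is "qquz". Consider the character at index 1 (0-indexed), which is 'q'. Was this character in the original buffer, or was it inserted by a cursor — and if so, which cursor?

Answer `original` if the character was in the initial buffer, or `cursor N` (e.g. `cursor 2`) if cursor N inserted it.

Answer: cursor 2

Derivation:
After op 1 (delete): buffer="peuz" (len 4), cursors c1@2 c2@2, authorship ....
After op 2 (delete): buffer="uz" (len 2), cursors c1@0 c2@0, authorship ..
After op 3 (insert('q')): buffer="qquz" (len 4), cursors c1@2 c2@2, authorship 12..
After op 4 (move_left): buffer="qquz" (len 4), cursors c1@1 c2@1, authorship 12..
After op 5 (add_cursor(0)): buffer="qquz" (len 4), cursors c3@0 c1@1 c2@1, authorship 12..
After op 6 (move_right): buffer="qquz" (len 4), cursors c3@1 c1@2 c2@2, authorship 12..
Authorship (.=original, N=cursor N): 1 2 . .
Index 1: author = 2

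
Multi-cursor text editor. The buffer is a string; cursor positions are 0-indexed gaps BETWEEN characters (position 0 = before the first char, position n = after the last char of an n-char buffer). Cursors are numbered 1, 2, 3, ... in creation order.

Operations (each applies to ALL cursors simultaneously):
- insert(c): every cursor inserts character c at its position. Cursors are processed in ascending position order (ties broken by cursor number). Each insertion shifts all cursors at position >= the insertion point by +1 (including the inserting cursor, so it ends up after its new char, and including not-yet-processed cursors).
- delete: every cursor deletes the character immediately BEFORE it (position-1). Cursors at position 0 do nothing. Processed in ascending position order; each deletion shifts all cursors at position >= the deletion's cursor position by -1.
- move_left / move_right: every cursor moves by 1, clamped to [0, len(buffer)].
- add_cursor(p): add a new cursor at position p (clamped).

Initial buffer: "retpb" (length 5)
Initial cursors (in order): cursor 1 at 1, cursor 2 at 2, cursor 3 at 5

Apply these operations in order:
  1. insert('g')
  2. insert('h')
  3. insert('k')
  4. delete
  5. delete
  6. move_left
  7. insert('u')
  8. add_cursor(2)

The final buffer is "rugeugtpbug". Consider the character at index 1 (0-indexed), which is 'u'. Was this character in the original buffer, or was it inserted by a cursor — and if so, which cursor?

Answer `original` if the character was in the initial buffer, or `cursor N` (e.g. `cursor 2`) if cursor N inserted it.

After op 1 (insert('g')): buffer="rgegtpbg" (len 8), cursors c1@2 c2@4 c3@8, authorship .1.2...3
After op 2 (insert('h')): buffer="rgheghtpbgh" (len 11), cursors c1@3 c2@6 c3@11, authorship .11.22...33
After op 3 (insert('k')): buffer="rghkeghktpbghk" (len 14), cursors c1@4 c2@8 c3@14, authorship .111.222...333
After op 4 (delete): buffer="rgheghtpbgh" (len 11), cursors c1@3 c2@6 c3@11, authorship .11.22...33
After op 5 (delete): buffer="rgegtpbg" (len 8), cursors c1@2 c2@4 c3@8, authorship .1.2...3
After op 6 (move_left): buffer="rgegtpbg" (len 8), cursors c1@1 c2@3 c3@7, authorship .1.2...3
After op 7 (insert('u')): buffer="rugeugtpbug" (len 11), cursors c1@2 c2@5 c3@10, authorship .11.22...33
After op 8 (add_cursor(2)): buffer="rugeugtpbug" (len 11), cursors c1@2 c4@2 c2@5 c3@10, authorship .11.22...33
Authorship (.=original, N=cursor N): . 1 1 . 2 2 . . . 3 3
Index 1: author = 1

Answer: cursor 1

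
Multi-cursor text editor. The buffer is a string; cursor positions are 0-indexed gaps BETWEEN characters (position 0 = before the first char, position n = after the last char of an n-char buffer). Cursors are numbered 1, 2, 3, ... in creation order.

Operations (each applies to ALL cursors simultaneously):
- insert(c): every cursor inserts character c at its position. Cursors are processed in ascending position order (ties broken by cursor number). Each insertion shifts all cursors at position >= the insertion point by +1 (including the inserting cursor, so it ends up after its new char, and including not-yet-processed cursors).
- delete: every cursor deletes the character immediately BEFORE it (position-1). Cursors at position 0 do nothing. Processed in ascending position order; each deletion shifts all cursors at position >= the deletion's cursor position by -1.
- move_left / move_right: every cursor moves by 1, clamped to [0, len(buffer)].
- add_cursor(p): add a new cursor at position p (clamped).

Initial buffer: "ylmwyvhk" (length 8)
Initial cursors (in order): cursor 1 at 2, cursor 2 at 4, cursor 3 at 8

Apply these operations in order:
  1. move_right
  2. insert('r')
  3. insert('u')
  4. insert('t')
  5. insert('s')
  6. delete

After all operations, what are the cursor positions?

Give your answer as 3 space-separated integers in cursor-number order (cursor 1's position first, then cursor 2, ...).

After op 1 (move_right): buffer="ylmwyvhk" (len 8), cursors c1@3 c2@5 c3@8, authorship ........
After op 2 (insert('r')): buffer="ylmrwyrvhkr" (len 11), cursors c1@4 c2@7 c3@11, authorship ...1..2...3
After op 3 (insert('u')): buffer="ylmruwyruvhkru" (len 14), cursors c1@5 c2@9 c3@14, authorship ...11..22...33
After op 4 (insert('t')): buffer="ylmrutwyrutvhkrut" (len 17), cursors c1@6 c2@11 c3@17, authorship ...111..222...333
After op 5 (insert('s')): buffer="ylmrutswyrutsvhkruts" (len 20), cursors c1@7 c2@13 c3@20, authorship ...1111..2222...3333
After op 6 (delete): buffer="ylmrutwyrutvhkrut" (len 17), cursors c1@6 c2@11 c3@17, authorship ...111..222...333

Answer: 6 11 17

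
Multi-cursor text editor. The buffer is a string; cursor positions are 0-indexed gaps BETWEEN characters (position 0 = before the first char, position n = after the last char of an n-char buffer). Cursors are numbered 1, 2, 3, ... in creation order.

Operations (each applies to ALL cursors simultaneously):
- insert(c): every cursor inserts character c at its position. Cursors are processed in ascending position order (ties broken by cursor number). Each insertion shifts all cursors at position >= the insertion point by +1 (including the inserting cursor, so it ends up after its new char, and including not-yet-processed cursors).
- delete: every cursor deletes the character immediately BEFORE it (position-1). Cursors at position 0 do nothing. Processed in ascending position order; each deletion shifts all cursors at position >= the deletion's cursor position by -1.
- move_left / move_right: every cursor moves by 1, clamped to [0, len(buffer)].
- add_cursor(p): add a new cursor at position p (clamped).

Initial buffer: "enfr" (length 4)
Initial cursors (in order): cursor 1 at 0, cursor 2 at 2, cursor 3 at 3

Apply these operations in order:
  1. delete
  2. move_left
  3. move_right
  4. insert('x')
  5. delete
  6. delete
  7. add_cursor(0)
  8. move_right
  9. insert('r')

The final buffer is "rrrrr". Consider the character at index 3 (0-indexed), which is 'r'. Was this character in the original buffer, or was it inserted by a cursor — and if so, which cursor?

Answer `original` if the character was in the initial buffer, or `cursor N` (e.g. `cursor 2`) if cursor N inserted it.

Answer: cursor 3

Derivation:
After op 1 (delete): buffer="er" (len 2), cursors c1@0 c2@1 c3@1, authorship ..
After op 2 (move_left): buffer="er" (len 2), cursors c1@0 c2@0 c3@0, authorship ..
After op 3 (move_right): buffer="er" (len 2), cursors c1@1 c2@1 c3@1, authorship ..
After op 4 (insert('x')): buffer="exxxr" (len 5), cursors c1@4 c2@4 c3@4, authorship .123.
After op 5 (delete): buffer="er" (len 2), cursors c1@1 c2@1 c3@1, authorship ..
After op 6 (delete): buffer="r" (len 1), cursors c1@0 c2@0 c3@0, authorship .
After op 7 (add_cursor(0)): buffer="r" (len 1), cursors c1@0 c2@0 c3@0 c4@0, authorship .
After op 8 (move_right): buffer="r" (len 1), cursors c1@1 c2@1 c3@1 c4@1, authorship .
After op 9 (insert('r')): buffer="rrrrr" (len 5), cursors c1@5 c2@5 c3@5 c4@5, authorship .1234
Authorship (.=original, N=cursor N): . 1 2 3 4
Index 3: author = 3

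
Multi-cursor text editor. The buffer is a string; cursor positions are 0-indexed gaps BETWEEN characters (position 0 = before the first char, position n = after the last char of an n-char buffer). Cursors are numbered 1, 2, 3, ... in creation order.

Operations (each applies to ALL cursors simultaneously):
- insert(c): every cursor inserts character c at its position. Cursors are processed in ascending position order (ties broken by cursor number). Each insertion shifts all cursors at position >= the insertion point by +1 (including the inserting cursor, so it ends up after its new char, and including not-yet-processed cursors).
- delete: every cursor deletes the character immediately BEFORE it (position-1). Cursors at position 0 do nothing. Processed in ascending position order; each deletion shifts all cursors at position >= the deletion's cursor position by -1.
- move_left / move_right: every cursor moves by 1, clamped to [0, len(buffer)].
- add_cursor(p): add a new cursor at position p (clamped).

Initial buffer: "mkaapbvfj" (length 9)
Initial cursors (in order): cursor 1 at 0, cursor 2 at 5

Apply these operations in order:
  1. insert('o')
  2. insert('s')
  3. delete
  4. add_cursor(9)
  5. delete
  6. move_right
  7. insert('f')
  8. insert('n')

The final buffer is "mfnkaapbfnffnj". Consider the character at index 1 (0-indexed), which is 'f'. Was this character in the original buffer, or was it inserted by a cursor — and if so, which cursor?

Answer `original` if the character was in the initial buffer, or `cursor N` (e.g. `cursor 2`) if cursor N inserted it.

After op 1 (insert('o')): buffer="omkaapobvfj" (len 11), cursors c1@1 c2@7, authorship 1.....2....
After op 2 (insert('s')): buffer="osmkaaposbvfj" (len 13), cursors c1@2 c2@9, authorship 11.....22....
After op 3 (delete): buffer="omkaapobvfj" (len 11), cursors c1@1 c2@7, authorship 1.....2....
After op 4 (add_cursor(9)): buffer="omkaapobvfj" (len 11), cursors c1@1 c2@7 c3@9, authorship 1.....2....
After op 5 (delete): buffer="mkaapbfj" (len 8), cursors c1@0 c2@5 c3@6, authorship ........
After op 6 (move_right): buffer="mkaapbfj" (len 8), cursors c1@1 c2@6 c3@7, authorship ........
After op 7 (insert('f')): buffer="mfkaapbfffj" (len 11), cursors c1@2 c2@8 c3@10, authorship .1.....2.3.
After op 8 (insert('n')): buffer="mfnkaapbfnffnj" (len 14), cursors c1@3 c2@10 c3@13, authorship .11.....22.33.
Authorship (.=original, N=cursor N): . 1 1 . . . . . 2 2 . 3 3 .
Index 1: author = 1

Answer: cursor 1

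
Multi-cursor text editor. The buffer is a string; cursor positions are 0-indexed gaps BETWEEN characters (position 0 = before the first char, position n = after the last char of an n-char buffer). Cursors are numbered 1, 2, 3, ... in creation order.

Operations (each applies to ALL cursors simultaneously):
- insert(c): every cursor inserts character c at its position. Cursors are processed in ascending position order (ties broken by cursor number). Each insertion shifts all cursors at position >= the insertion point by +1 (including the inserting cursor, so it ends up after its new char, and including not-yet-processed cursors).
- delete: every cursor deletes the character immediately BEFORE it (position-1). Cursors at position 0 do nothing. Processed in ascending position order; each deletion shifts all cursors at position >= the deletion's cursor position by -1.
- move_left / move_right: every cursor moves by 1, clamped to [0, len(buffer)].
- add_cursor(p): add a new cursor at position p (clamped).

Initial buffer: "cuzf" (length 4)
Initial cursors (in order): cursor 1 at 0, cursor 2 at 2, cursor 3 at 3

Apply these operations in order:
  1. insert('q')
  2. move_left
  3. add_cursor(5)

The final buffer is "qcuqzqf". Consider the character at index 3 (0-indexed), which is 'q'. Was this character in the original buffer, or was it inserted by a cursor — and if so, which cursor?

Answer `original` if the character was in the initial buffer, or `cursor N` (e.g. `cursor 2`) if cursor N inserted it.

Answer: cursor 2

Derivation:
After op 1 (insert('q')): buffer="qcuqzqf" (len 7), cursors c1@1 c2@4 c3@6, authorship 1..2.3.
After op 2 (move_left): buffer="qcuqzqf" (len 7), cursors c1@0 c2@3 c3@5, authorship 1..2.3.
After op 3 (add_cursor(5)): buffer="qcuqzqf" (len 7), cursors c1@0 c2@3 c3@5 c4@5, authorship 1..2.3.
Authorship (.=original, N=cursor N): 1 . . 2 . 3 .
Index 3: author = 2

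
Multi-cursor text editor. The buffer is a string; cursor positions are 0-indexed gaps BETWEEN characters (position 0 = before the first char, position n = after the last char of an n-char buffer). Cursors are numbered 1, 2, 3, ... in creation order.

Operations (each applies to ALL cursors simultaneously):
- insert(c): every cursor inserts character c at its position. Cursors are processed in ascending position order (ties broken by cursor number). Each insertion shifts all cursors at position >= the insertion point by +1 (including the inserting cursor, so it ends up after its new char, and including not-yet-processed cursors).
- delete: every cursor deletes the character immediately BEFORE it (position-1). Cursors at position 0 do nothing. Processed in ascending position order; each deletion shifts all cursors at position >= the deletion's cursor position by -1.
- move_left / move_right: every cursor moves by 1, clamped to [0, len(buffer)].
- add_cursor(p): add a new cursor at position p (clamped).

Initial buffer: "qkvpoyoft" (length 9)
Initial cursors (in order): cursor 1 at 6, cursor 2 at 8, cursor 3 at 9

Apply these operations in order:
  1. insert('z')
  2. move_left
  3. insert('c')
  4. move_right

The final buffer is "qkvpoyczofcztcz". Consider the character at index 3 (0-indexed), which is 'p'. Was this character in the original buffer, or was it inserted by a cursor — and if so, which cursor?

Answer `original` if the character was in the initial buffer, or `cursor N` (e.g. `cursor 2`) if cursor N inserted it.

After op 1 (insert('z')): buffer="qkvpoyzofztz" (len 12), cursors c1@7 c2@10 c3@12, authorship ......1..2.3
After op 2 (move_left): buffer="qkvpoyzofztz" (len 12), cursors c1@6 c2@9 c3@11, authorship ......1..2.3
After op 3 (insert('c')): buffer="qkvpoyczofcztcz" (len 15), cursors c1@7 c2@11 c3@14, authorship ......11..22.33
After op 4 (move_right): buffer="qkvpoyczofcztcz" (len 15), cursors c1@8 c2@12 c3@15, authorship ......11..22.33
Authorship (.=original, N=cursor N): . . . . . . 1 1 . . 2 2 . 3 3
Index 3: author = original

Answer: original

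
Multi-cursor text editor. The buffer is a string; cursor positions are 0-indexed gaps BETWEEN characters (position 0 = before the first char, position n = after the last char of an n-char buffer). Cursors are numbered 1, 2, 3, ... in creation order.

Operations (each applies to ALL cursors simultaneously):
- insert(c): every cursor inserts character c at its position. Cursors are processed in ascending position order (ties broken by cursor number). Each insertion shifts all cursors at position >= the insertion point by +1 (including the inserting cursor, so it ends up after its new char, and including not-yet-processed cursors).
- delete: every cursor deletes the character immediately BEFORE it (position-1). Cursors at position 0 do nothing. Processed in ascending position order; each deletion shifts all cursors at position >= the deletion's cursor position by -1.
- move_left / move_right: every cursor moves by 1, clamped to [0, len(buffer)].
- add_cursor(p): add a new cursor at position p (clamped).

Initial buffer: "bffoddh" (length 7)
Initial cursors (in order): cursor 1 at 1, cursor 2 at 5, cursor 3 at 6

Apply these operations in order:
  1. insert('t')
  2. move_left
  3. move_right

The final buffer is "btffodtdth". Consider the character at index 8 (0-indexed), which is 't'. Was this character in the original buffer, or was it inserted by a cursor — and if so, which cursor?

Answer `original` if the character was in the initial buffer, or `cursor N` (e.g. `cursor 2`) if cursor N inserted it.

After op 1 (insert('t')): buffer="btffodtdth" (len 10), cursors c1@2 c2@7 c3@9, authorship .1....2.3.
After op 2 (move_left): buffer="btffodtdth" (len 10), cursors c1@1 c2@6 c3@8, authorship .1....2.3.
After op 3 (move_right): buffer="btffodtdth" (len 10), cursors c1@2 c2@7 c3@9, authorship .1....2.3.
Authorship (.=original, N=cursor N): . 1 . . . . 2 . 3 .
Index 8: author = 3

Answer: cursor 3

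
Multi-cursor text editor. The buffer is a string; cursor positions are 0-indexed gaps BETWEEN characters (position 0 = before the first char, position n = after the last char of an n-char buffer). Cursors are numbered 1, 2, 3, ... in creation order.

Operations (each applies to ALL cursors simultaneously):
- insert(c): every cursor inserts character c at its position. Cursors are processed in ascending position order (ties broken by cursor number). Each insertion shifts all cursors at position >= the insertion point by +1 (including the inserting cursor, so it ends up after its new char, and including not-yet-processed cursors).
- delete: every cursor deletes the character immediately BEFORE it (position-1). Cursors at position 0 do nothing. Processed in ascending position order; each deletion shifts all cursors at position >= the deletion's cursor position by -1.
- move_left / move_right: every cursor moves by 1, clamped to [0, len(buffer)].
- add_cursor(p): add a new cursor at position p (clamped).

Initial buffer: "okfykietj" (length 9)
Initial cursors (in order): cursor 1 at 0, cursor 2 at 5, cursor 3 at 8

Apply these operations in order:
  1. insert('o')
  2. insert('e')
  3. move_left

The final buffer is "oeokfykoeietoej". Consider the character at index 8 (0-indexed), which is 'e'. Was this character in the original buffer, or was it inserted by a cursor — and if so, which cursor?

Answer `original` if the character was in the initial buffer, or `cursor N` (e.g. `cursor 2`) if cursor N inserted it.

After op 1 (insert('o')): buffer="ookfykoietoj" (len 12), cursors c1@1 c2@7 c3@11, authorship 1.....2...3.
After op 2 (insert('e')): buffer="oeokfykoeietoej" (len 15), cursors c1@2 c2@9 c3@14, authorship 11.....22...33.
After op 3 (move_left): buffer="oeokfykoeietoej" (len 15), cursors c1@1 c2@8 c3@13, authorship 11.....22...33.
Authorship (.=original, N=cursor N): 1 1 . . . . . 2 2 . . . 3 3 .
Index 8: author = 2

Answer: cursor 2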